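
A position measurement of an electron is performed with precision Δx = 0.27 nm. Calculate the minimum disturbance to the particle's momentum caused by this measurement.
1.953 × 10^-25 kg·m/s

The uncertainty principle implies that measuring position disturbs momentum:
ΔxΔp ≥ ℏ/2

When we measure position with precision Δx, we necessarily introduce a momentum uncertainty:
Δp ≥ ℏ/(2Δx)
Δp_min = (1.055e-34 J·s) / (2 × 2.700e-10 m)
Δp_min = 1.953e-25 kg·m/s

The more precisely we measure position, the greater the momentum disturbance.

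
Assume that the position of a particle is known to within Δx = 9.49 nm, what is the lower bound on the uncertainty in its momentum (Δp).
5.556 × 10^-27 kg·m/s

Using the Heisenberg uncertainty principle:
ΔxΔp ≥ ℏ/2

The minimum uncertainty in momentum is:
Δp_min = ℏ/(2Δx)
Δp_min = (1.055e-34 J·s) / (2 × 9.490e-09 m)
Δp_min = 5.556e-27 kg·m/s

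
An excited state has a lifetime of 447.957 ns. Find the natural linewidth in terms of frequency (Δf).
177.645 kHz

Using the energy-time uncertainty principle and E = hf:
ΔEΔt ≥ ℏ/2
hΔf·Δt ≥ ℏ/2

The minimum frequency uncertainty is:
Δf = ℏ/(2hτ) = 1/(4πτ)
Δf = 1/(4π × 4.480e-07 s)
Δf = 1.776e+05 Hz = 177.645 kHz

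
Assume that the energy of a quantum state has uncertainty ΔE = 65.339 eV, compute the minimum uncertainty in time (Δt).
5.037 as

Using the energy-time uncertainty principle:
ΔEΔt ≥ ℏ/2

The minimum uncertainty in time is:
Δt_min = ℏ/(2ΔE)
Δt_min = (1.055e-34 J·s) / (2 × 1.047e-17 J)
Δt_min = 5.037e-18 s = 5.037 as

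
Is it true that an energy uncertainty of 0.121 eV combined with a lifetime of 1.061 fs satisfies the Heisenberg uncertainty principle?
No, it violates the uncertainty relation.

Calculate the product ΔEΔt:
ΔE = 0.121 eV = 1.939e-20 J
ΔEΔt = (1.939e-20 J) × (1.061e-15 s)
ΔEΔt = 2.057e-35 J·s

Compare to the minimum allowed value ℏ/2:
ℏ/2 = 5.273e-35 J·s

Since ΔEΔt = 2.057e-35 J·s < 5.273e-35 J·s = ℏ/2,
this violates the uncertainty relation.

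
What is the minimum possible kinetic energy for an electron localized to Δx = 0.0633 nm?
2.377 eV

Localizing a particle requires giving it sufficient momentum uncertainty:

1. From uncertainty principle: Δp ≥ ℏ/(2Δx)
   Δp_min = (1.055e-34 J·s) / (2 × 6.330e-11 m)
   Δp_min = 8.330e-25 kg·m/s

2. This momentum uncertainty corresponds to kinetic energy:
   KE ≈ (Δp)²/(2m) = (8.330e-25)²/(2 × 9.109e-31 kg)
   KE = 3.809e-19 J = 2.377 eV

Tighter localization requires more energy.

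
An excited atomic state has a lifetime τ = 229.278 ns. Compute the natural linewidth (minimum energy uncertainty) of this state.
1.435 neV

Using the energy-time uncertainty principle:
ΔEΔt ≥ ℏ/2

The lifetime τ represents the time uncertainty Δt.
The natural linewidth (minimum energy uncertainty) is:

ΔE = ℏ/(2τ)
ΔE = (1.055e-34 J·s) / (2 × 2.293e-07 s)
ΔE = 2.300e-28 J = 1.435 neV

This natural linewidth limits the precision of spectroscopic measurements.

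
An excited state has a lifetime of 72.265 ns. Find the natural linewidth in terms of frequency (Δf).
1.101 MHz

Using the energy-time uncertainty principle and E = hf:
ΔEΔt ≥ ℏ/2
hΔf·Δt ≥ ℏ/2

The minimum frequency uncertainty is:
Δf = ℏ/(2hτ) = 1/(4πτ)
Δf = 1/(4π × 7.227e-08 s)
Δf = 1.101e+06 Hz = 1.101 MHz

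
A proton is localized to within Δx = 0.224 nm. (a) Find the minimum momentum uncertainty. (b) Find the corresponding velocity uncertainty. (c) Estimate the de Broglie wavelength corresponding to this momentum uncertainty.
(a) Δp_min = 2.354 × 10^-25 kg·m/s
(b) Δv_min = 140.734 m/s
(c) λ_dB = 2.815 nm

Step-by-step:

(a) From the uncertainty principle:
Δp_min = ℏ/(2Δx) = (1.055e-34 J·s)/(2 × 2.240e-10 m) = 2.354e-25 kg·m/s

(b) The velocity uncertainty:
Δv = Δp/m = (2.354e-25 kg·m/s)/(1.673e-27 kg) = 1.407e+02 m/s = 140.734 m/s

(c) The de Broglie wavelength for this momentum:
λ = h/p = (6.626e-34 J·s)/(2.354e-25 kg·m/s) = 2.815e-09 m = 2.815 nm

Note: The de Broglie wavelength is comparable to the localization size, as expected from wave-particle duality.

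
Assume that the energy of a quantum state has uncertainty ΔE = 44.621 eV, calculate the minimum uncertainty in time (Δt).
7.376 as

Using the energy-time uncertainty principle:
ΔEΔt ≥ ℏ/2

The minimum uncertainty in time is:
Δt_min = ℏ/(2ΔE)
Δt_min = (1.055e-34 J·s) / (2 × 7.149e-18 J)
Δt_min = 7.376e-18 s = 7.376 as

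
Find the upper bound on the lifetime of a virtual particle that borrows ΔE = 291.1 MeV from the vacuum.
1.131 ys

Using the energy-time uncertainty principle:
ΔEΔt ≥ ℏ/2

For a virtual particle borrowing energy ΔE, the maximum lifetime is:
Δt_max = ℏ/(2ΔE)

Converting energy:
ΔE = 291.1 MeV = 4.664e-11 J

Δt_max = (1.055e-34 J·s) / (2 × 4.664e-11 J)
Δt_max = 1.131e-24 s = 1.131 ys

Virtual particles with higher borrowed energy exist for shorter times.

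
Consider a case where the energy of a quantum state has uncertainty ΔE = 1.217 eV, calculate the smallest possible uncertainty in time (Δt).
270.424 as

Using the energy-time uncertainty principle:
ΔEΔt ≥ ℏ/2

The minimum uncertainty in time is:
Δt_min = ℏ/(2ΔE)
Δt_min = (1.055e-34 J·s) / (2 × 1.950e-19 J)
Δt_min = 2.704e-16 s = 270.424 as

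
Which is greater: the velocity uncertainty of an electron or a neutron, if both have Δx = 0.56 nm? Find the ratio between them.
The electron has the larger minimum velocity uncertainty, by a ratio of 1838.7.

For both particles, Δp_min = ℏ/(2Δx) = 9.416e-26 kg·m/s (same for both).

The velocity uncertainty is Δv = Δp/m:
- electron: Δv = 9.416e-26 / 9.109e-31 = 1.034e+05 m/s = 103.364 km/s
- neutron: Δv = 9.416e-26 / 1.675e-27 = 5.622e+01 m/s = 56.216 m/s

Ratio: 1.034e+05 / 5.622e+01 = 1838.7

The lighter particle has larger velocity uncertainty because Δv ∝ 1/m.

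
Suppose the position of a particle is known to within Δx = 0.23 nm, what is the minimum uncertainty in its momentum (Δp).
2.293 × 10^-25 kg·m/s

Using the Heisenberg uncertainty principle:
ΔxΔp ≥ ℏ/2

The minimum uncertainty in momentum is:
Δp_min = ℏ/(2Δx)
Δp_min = (1.055e-34 J·s) / (2 × 2.300e-10 m)
Δp_min = 2.293e-25 kg·m/s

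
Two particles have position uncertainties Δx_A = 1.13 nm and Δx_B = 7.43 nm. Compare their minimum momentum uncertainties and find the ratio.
Particle A has the larger minimum momentum uncertainty, by a factor of 6.58.

For each particle, the minimum momentum uncertainty is Δp_min = ℏ/(2Δx):

Particle A: Δp_A = ℏ/(2×1.130e-09 m) = 4.666e-26 kg·m/s
Particle B: Δp_B = ℏ/(2×7.430e-09 m) = 7.097e-27 kg·m/s

Ratio: Δp_A/Δp_B = 6.58

Since Δp_min ∝ 1/Δx, the particle with smaller position uncertainty (A) has larger momentum uncertainty.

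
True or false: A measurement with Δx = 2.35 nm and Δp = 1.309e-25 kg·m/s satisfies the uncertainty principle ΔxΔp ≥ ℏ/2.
Yes, it satisfies the uncertainty principle.

Calculate the product ΔxΔp:
ΔxΔp = (2.350e-09 m) × (1.309e-25 kg·m/s)
ΔxΔp = 3.076e-34 J·s

Compare to the minimum allowed value ℏ/2:
ℏ/2 = 5.273e-35 J·s

Since ΔxΔp = 3.076e-34 J·s ≥ 5.273e-35 J·s = ℏ/2,
the measurement satisfies the uncertainty principle.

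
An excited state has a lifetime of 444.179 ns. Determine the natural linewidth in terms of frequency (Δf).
179.156 kHz

Using the energy-time uncertainty principle and E = hf:
ΔEΔt ≥ ℏ/2
hΔf·Δt ≥ ℏ/2

The minimum frequency uncertainty is:
Δf = ℏ/(2hτ) = 1/(4πτ)
Δf = 1/(4π × 4.442e-07 s)
Δf = 1.792e+05 Hz = 179.156 kHz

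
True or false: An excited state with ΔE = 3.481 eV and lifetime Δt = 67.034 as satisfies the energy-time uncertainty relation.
No, it violates the uncertainty relation.

Calculate the product ΔEΔt:
ΔE = 3.481 eV = 5.577e-19 J
ΔEΔt = (5.577e-19 J) × (6.703e-17 s)
ΔEΔt = 3.739e-35 J·s

Compare to the minimum allowed value ℏ/2:
ℏ/2 = 5.273e-35 J·s

Since ΔEΔt = 3.739e-35 J·s < 5.273e-35 J·s = ℏ/2,
this violates the uncertainty relation.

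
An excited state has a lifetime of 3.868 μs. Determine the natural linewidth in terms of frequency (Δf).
20.573 kHz

Using the energy-time uncertainty principle and E = hf:
ΔEΔt ≥ ℏ/2
hΔf·Δt ≥ ℏ/2

The minimum frequency uncertainty is:
Δf = ℏ/(2hτ) = 1/(4πτ)
Δf = 1/(4π × 3.868e-06 s)
Δf = 2.057e+04 Hz = 20.573 kHz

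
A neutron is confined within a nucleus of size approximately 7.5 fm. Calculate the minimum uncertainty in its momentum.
7.030 × 10^-21 kg·m/s

Using the Heisenberg uncertainty principle:
ΔxΔp ≥ ℏ/2

With Δx ≈ L = 7.500e-15 m (the confinement size):
Δp_min = ℏ/(2Δx)
Δp_min = (1.055e-34 J·s) / (2 × 7.500e-15 m)
Δp_min = 7.030e-21 kg·m/s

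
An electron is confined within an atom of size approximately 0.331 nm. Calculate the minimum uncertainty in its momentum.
1.593 × 10^-25 kg·m/s

Using the Heisenberg uncertainty principle:
ΔxΔp ≥ ℏ/2

With Δx ≈ L = 3.310e-10 m (the confinement size):
Δp_min = ℏ/(2Δx)
Δp_min = (1.055e-34 J·s) / (2 × 3.310e-10 m)
Δp_min = 1.593e-25 kg·m/s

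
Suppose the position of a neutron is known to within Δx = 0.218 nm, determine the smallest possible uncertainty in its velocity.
144.409 m/s

Using the Heisenberg uncertainty principle and Δp = mΔv:
ΔxΔp ≥ ℏ/2
Δx(mΔv) ≥ ℏ/2

The minimum uncertainty in velocity is:
Δv_min = ℏ/(2mΔx)
Δv_min = (1.055e-34 J·s) / (2 × 1.675e-27 kg × 2.180e-10 m)
Δv_min = 1.444e+02 m/s = 144.409 m/s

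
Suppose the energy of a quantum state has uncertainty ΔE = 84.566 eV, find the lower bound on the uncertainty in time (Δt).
3.892 as

Using the energy-time uncertainty principle:
ΔEΔt ≥ ℏ/2

The minimum uncertainty in time is:
Δt_min = ℏ/(2ΔE)
Δt_min = (1.055e-34 J·s) / (2 × 1.355e-17 J)
Δt_min = 3.892e-18 s = 3.892 as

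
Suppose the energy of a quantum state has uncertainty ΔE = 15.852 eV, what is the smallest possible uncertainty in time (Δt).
20.761 as

Using the energy-time uncertainty principle:
ΔEΔt ≥ ℏ/2

The minimum uncertainty in time is:
Δt_min = ℏ/(2ΔE)
Δt_min = (1.055e-34 J·s) / (2 × 2.540e-18 J)
Δt_min = 2.076e-17 s = 20.761 as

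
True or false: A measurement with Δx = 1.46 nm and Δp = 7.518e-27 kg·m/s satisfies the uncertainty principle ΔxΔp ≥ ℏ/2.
No, it violates the uncertainty principle (impossible measurement).

Calculate the product ΔxΔp:
ΔxΔp = (1.460e-09 m) × (7.518e-27 kg·m/s)
ΔxΔp = 1.098e-35 J·s

Compare to the minimum allowed value ℏ/2:
ℏ/2 = 5.273e-35 J·s

Since ΔxΔp = 1.098e-35 J·s < 5.273e-35 J·s = ℏ/2,
the measurement violates the uncertainty principle.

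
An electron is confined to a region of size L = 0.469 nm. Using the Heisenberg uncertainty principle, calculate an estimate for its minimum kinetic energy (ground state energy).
43.303 meV

Using the uncertainty principle to estimate ground state energy:

1. The position uncertainty is approximately the confinement size:
   Δx ≈ L = 4.690e-10 m

2. From ΔxΔp ≥ ℏ/2, the minimum momentum uncertainty is:
   Δp ≈ ℏ/(2L) = 1.124e-25 kg·m/s

3. The kinetic energy is approximately:
   KE ≈ (Δp)²/(2m) = (1.124e-25)²/(2 × 9.109e-31 kg)
   KE ≈ 6.938e-21 J = 43.303 meV

This is an order-of-magnitude estimate of the ground state energy.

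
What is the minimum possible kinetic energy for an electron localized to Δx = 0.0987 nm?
977.752 meV

Localizing a particle requires giving it sufficient momentum uncertainty:

1. From uncertainty principle: Δp ≥ ℏ/(2Δx)
   Δp_min = (1.055e-34 J·s) / (2 × 9.870e-11 m)
   Δp_min = 5.342e-25 kg·m/s

2. This momentum uncertainty corresponds to kinetic energy:
   KE ≈ (Δp)²/(2m) = (5.342e-25)²/(2 × 9.109e-31 kg)
   KE = 1.567e-19 J = 977.752 meV

Tighter localization requires more energy.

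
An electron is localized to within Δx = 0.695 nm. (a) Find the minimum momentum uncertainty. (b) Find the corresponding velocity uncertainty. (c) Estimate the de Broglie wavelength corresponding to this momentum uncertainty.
(a) Δp_min = 7.587 × 10^-26 kg·m/s
(b) Δv_min = 83.286 km/s
(c) λ_dB = 8.734 nm

Step-by-step:

(a) From the uncertainty principle:
Δp_min = ℏ/(2Δx) = (1.055e-34 J·s)/(2 × 6.950e-10 m) = 7.587e-26 kg·m/s

(b) The velocity uncertainty:
Δv = Δp/m = (7.587e-26 kg·m/s)/(9.109e-31 kg) = 8.329e+04 m/s = 83.286 km/s

(c) The de Broglie wavelength for this momentum:
λ = h/p = (6.626e-34 J·s)/(7.587e-26 kg·m/s) = 8.734e-09 m = 8.734 nm

Note: The de Broglie wavelength is comparable to the localization size, as expected from wave-particle duality.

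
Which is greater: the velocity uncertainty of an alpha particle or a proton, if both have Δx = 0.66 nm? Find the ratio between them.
The proton has the larger minimum velocity uncertainty, by a ratio of 4.0.

For both particles, Δp_min = ℏ/(2Δx) = 7.989e-26 kg·m/s (same for both).

The velocity uncertainty is Δv = Δp/m:
- alpha particle: Δv = 7.989e-26 / 6.645e-27 = 1.202e+01 m/s = 12.023 m/s
- proton: Δv = 7.989e-26 / 1.673e-27 = 4.776e+01 m/s = 47.764 m/s

Ratio: 4.776e+01 / 1.202e+01 = 4.0

The lighter particle has larger velocity uncertainty because Δv ∝ 1/m.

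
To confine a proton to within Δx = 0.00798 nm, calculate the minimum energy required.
81.461 meV

Localizing a particle requires giving it sufficient momentum uncertainty:

1. From uncertainty principle: Δp ≥ ℏ/(2Δx)
   Δp_min = (1.055e-34 J·s) / (2 × 7.980e-12 m)
   Δp_min = 6.608e-24 kg·m/s

2. This momentum uncertainty corresponds to kinetic energy:
   KE ≈ (Δp)²/(2m) = (6.608e-24)²/(2 × 1.673e-27 kg)
   KE = 1.305e-20 J = 81.461 meV

Tighter localization requires more energy.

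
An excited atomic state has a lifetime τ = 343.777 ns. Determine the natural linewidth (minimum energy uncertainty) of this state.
957.324 peV

Using the energy-time uncertainty principle:
ΔEΔt ≥ ℏ/2

The lifetime τ represents the time uncertainty Δt.
The natural linewidth (minimum energy uncertainty) is:

ΔE = ℏ/(2τ)
ΔE = (1.055e-34 J·s) / (2 × 3.438e-07 s)
ΔE = 1.534e-28 J = 957.324 peV

This natural linewidth limits the precision of spectroscopic measurements.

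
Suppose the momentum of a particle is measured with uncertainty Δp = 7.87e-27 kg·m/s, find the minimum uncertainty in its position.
6.700 nm

Using the Heisenberg uncertainty principle:
ΔxΔp ≥ ℏ/2

The minimum uncertainty in position is:
Δx_min = ℏ/(2Δp)
Δx_min = (1.055e-34 J·s) / (2 × 7.870e-27 kg·m/s)
Δx_min = 6.700e-09 m = 6.700 nm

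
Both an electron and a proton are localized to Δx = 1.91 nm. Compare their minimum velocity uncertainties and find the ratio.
The electron has the larger minimum velocity uncertainty, by a ratio of 1836.2.

For both particles, Δp_min = ℏ/(2Δx) = 2.761e-26 kg·m/s (same for both).

The velocity uncertainty is Δv = Δp/m:
- electron: Δv = 2.761e-26 / 9.109e-31 = 3.031e+04 m/s = 30.306 km/s
- proton: Δv = 2.761e-26 / 1.673e-27 = 1.650e+01 m/s = 16.505 m/s

Ratio: 3.031e+04 / 1.650e+01 = 1836.2

The lighter particle has larger velocity uncertainty because Δv ∝ 1/m.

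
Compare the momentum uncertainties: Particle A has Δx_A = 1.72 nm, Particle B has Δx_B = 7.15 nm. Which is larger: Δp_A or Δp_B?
Particle A has the larger minimum momentum uncertainty, by a factor of 4.16.

For each particle, the minimum momentum uncertainty is Δp_min = ℏ/(2Δx):

Particle A: Δp_A = ℏ/(2×1.720e-09 m) = 3.066e-26 kg·m/s
Particle B: Δp_B = ℏ/(2×7.150e-09 m) = 7.375e-27 kg·m/s

Ratio: Δp_A/Δp_B = 4.16

Since Δp_min ∝ 1/Δx, the particle with smaller position uncertainty (A) has larger momentum uncertainty.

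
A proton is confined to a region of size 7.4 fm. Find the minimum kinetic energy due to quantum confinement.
94.731 keV

Using the uncertainty principle:

1. Position uncertainty: Δx ≈ 7.400e-15 m
2. Minimum momentum uncertainty: Δp = ℏ/(2Δx) = 7.125e-21 kg·m/s
3. Minimum kinetic energy:
   KE = (Δp)²/(2m) = (7.125e-21)²/(2 × 1.673e-27 kg)
   KE = 1.518e-14 J = 94.731 keV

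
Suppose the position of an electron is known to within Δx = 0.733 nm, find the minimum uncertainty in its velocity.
78.968 km/s

Using the Heisenberg uncertainty principle and Δp = mΔv:
ΔxΔp ≥ ℏ/2
Δx(mΔv) ≥ ℏ/2

The minimum uncertainty in velocity is:
Δv_min = ℏ/(2mΔx)
Δv_min = (1.055e-34 J·s) / (2 × 9.109e-31 kg × 7.330e-10 m)
Δv_min = 7.897e+04 m/s = 78.968 km/s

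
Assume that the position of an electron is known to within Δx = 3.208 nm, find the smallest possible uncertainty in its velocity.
18.044 km/s

Using the Heisenberg uncertainty principle and Δp = mΔv:
ΔxΔp ≥ ℏ/2
Δx(mΔv) ≥ ℏ/2

The minimum uncertainty in velocity is:
Δv_min = ℏ/(2mΔx)
Δv_min = (1.055e-34 J·s) / (2 × 9.109e-31 kg × 3.208e-09 m)
Δv_min = 1.804e+04 m/s = 18.044 km/s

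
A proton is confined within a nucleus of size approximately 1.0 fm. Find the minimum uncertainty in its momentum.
5.273 × 10^-20 kg·m/s

Using the Heisenberg uncertainty principle:
ΔxΔp ≥ ℏ/2

With Δx ≈ L = 1.000e-15 m (the confinement size):
Δp_min = ℏ/(2Δx)
Δp_min = (1.055e-34 J·s) / (2 × 1.000e-15 m)
Δp_min = 5.273e-20 kg·m/s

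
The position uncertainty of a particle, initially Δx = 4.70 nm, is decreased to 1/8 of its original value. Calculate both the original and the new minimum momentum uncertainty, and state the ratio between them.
Original Δp_min = 1.122 × 10^-26 kg·m/s; new Δp'_min = 8.975 × 10^-26 kg·m/s; ratio Δp'_min/Δp_min = 8.

From the uncertainty principle ΔxΔp ≥ ℏ/2, the minimum momentum uncertainty is Δp_min = ℏ/(2Δx).

Original (Δx = 4.70 nm = 4.700e-09 m):
Δp_min = (1.055e-34 J·s)/(2 × 4.700e-09 m) = 1.122e-26 kg·m/s

When Δx → (1/8)Δx:
Δp'_min = ℏ/(2 × (1/8)Δx) = 8 × ℏ/(2Δx) = 8 × Δp_min
Δp'_min = 8 × 1.122e-26 kg·m/s = 8.975e-26 kg·m/s

Since Δp_min ∝ 1/Δx, when Δx is decreased to 1/8 of its original value, Δp_min increases to 8 times its original value.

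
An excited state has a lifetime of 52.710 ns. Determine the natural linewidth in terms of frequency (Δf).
1.510 MHz

Using the energy-time uncertainty principle and E = hf:
ΔEΔt ≥ ℏ/2
hΔf·Δt ≥ ℏ/2

The minimum frequency uncertainty is:
Δf = ℏ/(2hτ) = 1/(4πτ)
Δf = 1/(4π × 5.271e-08 s)
Δf = 1.510e+06 Hz = 1.510 MHz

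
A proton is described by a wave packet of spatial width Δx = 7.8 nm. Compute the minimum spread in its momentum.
6.760 × 10^-27 kg·m/s

For a wave packet, the spatial width Δx and momentum spread Δp are related by the uncertainty principle:
ΔxΔp ≥ ℏ/2

The minimum momentum spread is:
Δp_min = ℏ/(2Δx)
Δp_min = (1.055e-34 J·s) / (2 × 7.800e-09 m)
Δp_min = 6.760e-27 kg·m/s

A wave packet cannot have both a well-defined position and well-defined momentum.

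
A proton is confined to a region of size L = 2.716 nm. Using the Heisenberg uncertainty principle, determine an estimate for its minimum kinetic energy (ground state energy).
703.226 neV

Using the uncertainty principle to estimate ground state energy:

1. The position uncertainty is approximately the confinement size:
   Δx ≈ L = 2.716e-09 m

2. From ΔxΔp ≥ ℏ/2, the minimum momentum uncertainty is:
   Δp ≈ ℏ/(2L) = 1.941e-26 kg·m/s

3. The kinetic energy is approximately:
   KE ≈ (Δp)²/(2m) = (1.941e-26)²/(2 × 1.673e-27 kg)
   KE ≈ 1.127e-25 J = 703.226 neV

This is an order-of-magnitude estimate of the ground state energy.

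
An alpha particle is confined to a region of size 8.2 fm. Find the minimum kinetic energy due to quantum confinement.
19.420 keV

Using the uncertainty principle:

1. Position uncertainty: Δx ≈ 8.200e-15 m
2. Minimum momentum uncertainty: Δp = ℏ/(2Δx) = 6.430e-21 kg·m/s
3. Minimum kinetic energy:
   KE = (Δp)²/(2m) = (6.430e-21)²/(2 × 6.645e-27 kg)
   KE = 3.111e-15 J = 19.420 keV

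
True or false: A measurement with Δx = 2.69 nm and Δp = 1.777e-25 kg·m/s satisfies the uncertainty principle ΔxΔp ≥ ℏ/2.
Yes, it satisfies the uncertainty principle.

Calculate the product ΔxΔp:
ΔxΔp = (2.690e-09 m) × (1.777e-25 kg·m/s)
ΔxΔp = 4.780e-34 J·s

Compare to the minimum allowed value ℏ/2:
ℏ/2 = 5.273e-35 J·s

Since ΔxΔp = 4.780e-34 J·s ≥ 5.273e-35 J·s = ℏ/2,
the measurement satisfies the uncertainty principle.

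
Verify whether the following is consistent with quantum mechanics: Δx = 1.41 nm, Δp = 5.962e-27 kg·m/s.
No, it violates the uncertainty principle (impossible measurement).

Calculate the product ΔxΔp:
ΔxΔp = (1.410e-09 m) × (5.962e-27 kg·m/s)
ΔxΔp = 8.406e-36 J·s

Compare to the minimum allowed value ℏ/2:
ℏ/2 = 5.273e-35 J·s

Since ΔxΔp = 8.406e-36 J·s < 5.273e-35 J·s = ℏ/2,
the measurement violates the uncertainty principle.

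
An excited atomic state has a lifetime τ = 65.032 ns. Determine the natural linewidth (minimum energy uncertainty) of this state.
5.061 neV

Using the energy-time uncertainty principle:
ΔEΔt ≥ ℏ/2

The lifetime τ represents the time uncertainty Δt.
The natural linewidth (minimum energy uncertainty) is:

ΔE = ℏ/(2τ)
ΔE = (1.055e-34 J·s) / (2 × 6.503e-08 s)
ΔE = 8.108e-28 J = 5.061 neV

This natural linewidth limits the precision of spectroscopic measurements.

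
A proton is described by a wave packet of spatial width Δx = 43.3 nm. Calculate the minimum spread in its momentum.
1.218 × 10^-27 kg·m/s

For a wave packet, the spatial width Δx and momentum spread Δp are related by the uncertainty principle:
ΔxΔp ≥ ℏ/2

The minimum momentum spread is:
Δp_min = ℏ/(2Δx)
Δp_min = (1.055e-34 J·s) / (2 × 4.330e-08 m)
Δp_min = 1.218e-27 kg·m/s

A wave packet cannot have both a well-defined position and well-defined momentum.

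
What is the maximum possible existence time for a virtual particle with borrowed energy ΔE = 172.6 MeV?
1.907 ys

Using the energy-time uncertainty principle:
ΔEΔt ≥ ℏ/2

For a virtual particle borrowing energy ΔE, the maximum lifetime is:
Δt_max = ℏ/(2ΔE)

Converting energy:
ΔE = 172.6 MeV = 2.765e-11 J

Δt_max = (1.055e-34 J·s) / (2 × 2.765e-11 J)
Δt_max = 1.907e-24 s = 1.907 ys

Virtual particles with higher borrowed energy exist for shorter times.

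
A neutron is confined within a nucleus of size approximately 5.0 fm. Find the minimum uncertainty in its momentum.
1.055 × 10^-20 kg·m/s

Using the Heisenberg uncertainty principle:
ΔxΔp ≥ ℏ/2

With Δx ≈ L = 5.000e-15 m (the confinement size):
Δp_min = ℏ/(2Δx)
Δp_min = (1.055e-34 J·s) / (2 × 5.000e-15 m)
Δp_min = 1.055e-20 kg·m/s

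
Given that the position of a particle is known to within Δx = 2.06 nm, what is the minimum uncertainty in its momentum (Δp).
2.560 × 10^-26 kg·m/s

Using the Heisenberg uncertainty principle:
ΔxΔp ≥ ℏ/2

The minimum uncertainty in momentum is:
Δp_min = ℏ/(2Δx)
Δp_min = (1.055e-34 J·s) / (2 × 2.060e-09 m)
Δp_min = 2.560e-26 kg·m/s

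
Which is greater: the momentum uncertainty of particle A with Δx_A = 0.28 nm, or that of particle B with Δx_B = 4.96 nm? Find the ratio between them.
Particle A has the larger minimum momentum uncertainty, by a factor of 17.71.

For each particle, the minimum momentum uncertainty is Δp_min = ℏ/(2Δx):

Particle A: Δp_A = ℏ/(2×2.800e-10 m) = 1.883e-25 kg·m/s
Particle B: Δp_B = ℏ/(2×4.960e-09 m) = 1.063e-26 kg·m/s

Ratio: Δp_A/Δp_B = 17.71

Since Δp_min ∝ 1/Δx, the particle with smaller position uncertainty (A) has larger momentum uncertainty.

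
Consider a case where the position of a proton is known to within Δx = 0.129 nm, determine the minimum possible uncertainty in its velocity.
244.376 m/s

Using the Heisenberg uncertainty principle and Δp = mΔv:
ΔxΔp ≥ ℏ/2
Δx(mΔv) ≥ ℏ/2

The minimum uncertainty in velocity is:
Δv_min = ℏ/(2mΔx)
Δv_min = (1.055e-34 J·s) / (2 × 1.673e-27 kg × 1.290e-10 m)
Δv_min = 2.444e+02 m/s = 244.376 m/s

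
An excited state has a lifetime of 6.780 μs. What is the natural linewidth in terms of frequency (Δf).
11.737 kHz

Using the energy-time uncertainty principle and E = hf:
ΔEΔt ≥ ℏ/2
hΔf·Δt ≥ ℏ/2

The minimum frequency uncertainty is:
Δf = ℏ/(2hτ) = 1/(4πτ)
Δf = 1/(4π × 6.780e-06 s)
Δf = 1.174e+04 Hz = 11.737 kHz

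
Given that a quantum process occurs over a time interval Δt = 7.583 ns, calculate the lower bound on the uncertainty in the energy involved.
43.400 neV

Using the energy-time uncertainty principle:
ΔEΔt ≥ ℏ/2

The minimum uncertainty in energy is:
ΔE_min = ℏ/(2Δt)
ΔE_min = (1.055e-34 J·s) / (2 × 7.583e-09 s)
ΔE_min = 6.954e-27 J = 43.400 neV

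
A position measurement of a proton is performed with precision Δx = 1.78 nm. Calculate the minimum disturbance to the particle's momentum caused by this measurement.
2.962 × 10^-26 kg·m/s

The uncertainty principle implies that measuring position disturbs momentum:
ΔxΔp ≥ ℏ/2

When we measure position with precision Δx, we necessarily introduce a momentum uncertainty:
Δp ≥ ℏ/(2Δx)
Δp_min = (1.055e-34 J·s) / (2 × 1.780e-09 m)
Δp_min = 2.962e-26 kg·m/s

The more precisely we measure position, the greater the momentum disturbance.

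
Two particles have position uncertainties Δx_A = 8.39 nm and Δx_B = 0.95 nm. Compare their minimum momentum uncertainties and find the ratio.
Particle B has the larger minimum momentum uncertainty, by a factor of 8.83.

For each particle, the minimum momentum uncertainty is Δp_min = ℏ/(2Δx):

Particle A: Δp_A = ℏ/(2×8.390e-09 m) = 6.285e-27 kg·m/s
Particle B: Δp_B = ℏ/(2×9.500e-10 m) = 5.550e-26 kg·m/s

Ratio: Δp_B/Δp_A = 8.83

Since Δp_min ∝ 1/Δx, the particle with smaller position uncertainty (B) has larger momentum uncertainty.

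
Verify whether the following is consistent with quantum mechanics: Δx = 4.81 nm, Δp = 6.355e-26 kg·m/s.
Yes, it satisfies the uncertainty principle.

Calculate the product ΔxΔp:
ΔxΔp = (4.810e-09 m) × (6.355e-26 kg·m/s)
ΔxΔp = 3.057e-34 J·s

Compare to the minimum allowed value ℏ/2:
ℏ/2 = 5.273e-35 J·s

Since ΔxΔp = 3.057e-34 J·s ≥ 5.273e-35 J·s = ℏ/2,
the measurement satisfies the uncertainty principle.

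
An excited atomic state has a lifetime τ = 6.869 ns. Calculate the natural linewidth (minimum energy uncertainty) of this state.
47.912 neV

Using the energy-time uncertainty principle:
ΔEΔt ≥ ℏ/2

The lifetime τ represents the time uncertainty Δt.
The natural linewidth (minimum energy uncertainty) is:

ΔE = ℏ/(2τ)
ΔE = (1.055e-34 J·s) / (2 × 6.869e-09 s)
ΔE = 7.676e-27 J = 47.912 neV

This natural linewidth limits the precision of spectroscopic measurements.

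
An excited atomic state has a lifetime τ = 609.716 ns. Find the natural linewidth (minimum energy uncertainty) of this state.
539.769 peV

Using the energy-time uncertainty principle:
ΔEΔt ≥ ℏ/2

The lifetime τ represents the time uncertainty Δt.
The natural linewidth (minimum energy uncertainty) is:

ΔE = ℏ/(2τ)
ΔE = (1.055e-34 J·s) / (2 × 6.097e-07 s)
ΔE = 8.648e-29 J = 539.769 peV

This natural linewidth limits the precision of spectroscopic measurements.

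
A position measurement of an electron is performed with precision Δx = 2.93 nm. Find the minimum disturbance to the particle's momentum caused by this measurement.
1.800 × 10^-26 kg·m/s

The uncertainty principle implies that measuring position disturbs momentum:
ΔxΔp ≥ ℏ/2

When we measure position with precision Δx, we necessarily introduce a momentum uncertainty:
Δp ≥ ℏ/(2Δx)
Δp_min = (1.055e-34 J·s) / (2 × 2.930e-09 m)
Δp_min = 1.800e-26 kg·m/s

The more precisely we measure position, the greater the momentum disturbance.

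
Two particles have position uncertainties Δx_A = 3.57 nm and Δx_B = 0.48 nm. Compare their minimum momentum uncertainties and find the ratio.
Particle B has the larger minimum momentum uncertainty, by a factor of 7.44.

For each particle, the minimum momentum uncertainty is Δp_min = ℏ/(2Δx):

Particle A: Δp_A = ℏ/(2×3.570e-09 m) = 1.477e-26 kg·m/s
Particle B: Δp_B = ℏ/(2×4.800e-10 m) = 1.099e-25 kg·m/s

Ratio: Δp_B/Δp_A = 7.44

Since Δp_min ∝ 1/Δx, the particle with smaller position uncertainty (B) has larger momentum uncertainty.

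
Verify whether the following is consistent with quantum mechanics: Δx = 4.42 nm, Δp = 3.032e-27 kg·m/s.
No, it violates the uncertainty principle (impossible measurement).

Calculate the product ΔxΔp:
ΔxΔp = (4.420e-09 m) × (3.032e-27 kg·m/s)
ΔxΔp = 1.340e-35 J·s

Compare to the minimum allowed value ℏ/2:
ℏ/2 = 5.273e-35 J·s

Since ΔxΔp = 1.340e-35 J·s < 5.273e-35 J·s = ℏ/2,
the measurement violates the uncertainty principle.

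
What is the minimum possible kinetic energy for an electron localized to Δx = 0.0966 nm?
1.021 eV

Localizing a particle requires giving it sufficient momentum uncertainty:

1. From uncertainty principle: Δp ≥ ℏ/(2Δx)
   Δp_min = (1.055e-34 J·s) / (2 × 9.660e-11 m)
   Δp_min = 5.458e-25 kg·m/s

2. This momentum uncertainty corresponds to kinetic energy:
   KE ≈ (Δp)²/(2m) = (5.458e-25)²/(2 × 9.109e-31 kg)
   KE = 1.635e-19 J = 1.021 eV

Tighter localization requires more energy.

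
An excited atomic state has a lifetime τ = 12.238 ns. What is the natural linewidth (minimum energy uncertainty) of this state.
26.892 neV

Using the energy-time uncertainty principle:
ΔEΔt ≥ ℏ/2

The lifetime τ represents the time uncertainty Δt.
The natural linewidth (minimum energy uncertainty) is:

ΔE = ℏ/(2τ)
ΔE = (1.055e-34 J·s) / (2 × 1.224e-08 s)
ΔE = 4.309e-27 J = 26.892 neV

This natural linewidth limits the precision of spectroscopic measurements.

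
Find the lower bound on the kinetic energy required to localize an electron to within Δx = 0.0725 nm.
1.812 eV

Localizing a particle requires giving it sufficient momentum uncertainty:

1. From uncertainty principle: Δp ≥ ℏ/(2Δx)
   Δp_min = (1.055e-34 J·s) / (2 × 7.250e-11 m)
   Δp_min = 7.273e-25 kg·m/s

2. This momentum uncertainty corresponds to kinetic energy:
   KE ≈ (Δp)²/(2m) = (7.273e-25)²/(2 × 9.109e-31 kg)
   KE = 2.903e-19 J = 1.812 eV

Tighter localization requires more energy.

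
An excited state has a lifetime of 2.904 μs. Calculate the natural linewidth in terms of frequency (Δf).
27.403 kHz

Using the energy-time uncertainty principle and E = hf:
ΔEΔt ≥ ℏ/2
hΔf·Δt ≥ ℏ/2

The minimum frequency uncertainty is:
Δf = ℏ/(2hτ) = 1/(4πτ)
Δf = 1/(4π × 2.904e-06 s)
Δf = 2.740e+04 Hz = 27.403 kHz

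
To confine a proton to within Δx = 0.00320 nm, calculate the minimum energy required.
506.587 meV

Localizing a particle requires giving it sufficient momentum uncertainty:

1. From uncertainty principle: Δp ≥ ℏ/(2Δx)
   Δp_min = (1.055e-34 J·s) / (2 × 3.200e-12 m)
   Δp_min = 1.648e-23 kg·m/s

2. This momentum uncertainty corresponds to kinetic energy:
   KE ≈ (Δp)²/(2m) = (1.648e-23)²/(2 × 1.673e-27 kg)
   KE = 8.116e-20 J = 506.587 meV

Tighter localization requires more energy.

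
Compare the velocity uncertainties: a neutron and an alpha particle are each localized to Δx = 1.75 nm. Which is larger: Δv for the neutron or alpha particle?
The neutron has the larger minimum velocity uncertainty, by a ratio of 4.0.

For both particles, Δp_min = ℏ/(2Δx) = 3.013e-26 kg·m/s (same for both).

The velocity uncertainty is Δv = Δp/m:
- neutron: Δv = 3.013e-26 / 1.675e-27 = 1.799e+01 m/s = 17.989 m/s
- alpha particle: Δv = 3.013e-26 / 6.645e-27 = 4.535e+00 m/s = 4.535 m/s

Ratio: 1.799e+01 / 4.535e+00 = 4.0

The lighter particle has larger velocity uncertainty because Δv ∝ 1/m.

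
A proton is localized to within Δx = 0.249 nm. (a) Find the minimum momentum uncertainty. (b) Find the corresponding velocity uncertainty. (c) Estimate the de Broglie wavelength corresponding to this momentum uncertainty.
(a) Δp_min = 2.118 × 10^-25 kg·m/s
(b) Δv_min = 126.604 m/s
(c) λ_dB = 3.129 nm

Step-by-step:

(a) From the uncertainty principle:
Δp_min = ℏ/(2Δx) = (1.055e-34 J·s)/(2 × 2.490e-10 m) = 2.118e-25 kg·m/s

(b) The velocity uncertainty:
Δv = Δp/m = (2.118e-25 kg·m/s)/(1.673e-27 kg) = 1.266e+02 m/s = 126.604 m/s

(c) The de Broglie wavelength for this momentum:
λ = h/p = (6.626e-34 J·s)/(2.118e-25 kg·m/s) = 3.129e-09 m = 3.129 nm

Note: The de Broglie wavelength is comparable to the localization size, as expected from wave-particle duality.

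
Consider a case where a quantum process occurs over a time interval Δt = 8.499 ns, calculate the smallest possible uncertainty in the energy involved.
38.723 neV

Using the energy-time uncertainty principle:
ΔEΔt ≥ ℏ/2

The minimum uncertainty in energy is:
ΔE_min = ℏ/(2Δt)
ΔE_min = (1.055e-34 J·s) / (2 × 8.499e-09 s)
ΔE_min = 6.204e-27 J = 38.723 neV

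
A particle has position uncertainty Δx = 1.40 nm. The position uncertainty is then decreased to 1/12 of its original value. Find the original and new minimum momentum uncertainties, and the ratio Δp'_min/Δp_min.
Original Δp_min = 3.766 × 10^-26 kg·m/s; new Δp'_min = 4.520 × 10^-25 kg·m/s; ratio Δp'_min/Δp_min = 12.

From the uncertainty principle ΔxΔp ≥ ℏ/2, the minimum momentum uncertainty is Δp_min = ℏ/(2Δx).

Original (Δx = 1.40 nm = 1.400e-09 m):
Δp_min = (1.055e-34 J·s)/(2 × 1.400e-09 m) = 3.766e-26 kg·m/s

When Δx → (1/12)Δx:
Δp'_min = ℏ/(2 × (1/12)Δx) = 12 × ℏ/(2Δx) = 12 × Δp_min
Δp'_min = 12 × 3.766e-26 kg·m/s = 4.520e-25 kg·m/s

Since Δp_min ∝ 1/Δx, when Δx is decreased to 1/12 of its original value, Δp_min increases to 12 times its original value.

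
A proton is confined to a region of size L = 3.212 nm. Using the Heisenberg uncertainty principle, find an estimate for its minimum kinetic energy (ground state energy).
502.809 neV

Using the uncertainty principle to estimate ground state energy:

1. The position uncertainty is approximately the confinement size:
   Δx ≈ L = 3.212e-09 m

2. From ΔxΔp ≥ ℏ/2, the minimum momentum uncertainty is:
   Δp ≈ ℏ/(2L) = 1.642e-26 kg·m/s

3. The kinetic energy is approximately:
   KE ≈ (Δp)²/(2m) = (1.642e-26)²/(2 × 1.673e-27 kg)
   KE ≈ 8.056e-26 J = 502.809 neV

This is an order-of-magnitude estimate of the ground state energy.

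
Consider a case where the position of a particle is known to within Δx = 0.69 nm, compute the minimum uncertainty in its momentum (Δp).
7.642 × 10^-26 kg·m/s

Using the Heisenberg uncertainty principle:
ΔxΔp ≥ ℏ/2

The minimum uncertainty in momentum is:
Δp_min = ℏ/(2Δx)
Δp_min = (1.055e-34 J·s) / (2 × 6.900e-10 m)
Δp_min = 7.642e-26 kg·m/s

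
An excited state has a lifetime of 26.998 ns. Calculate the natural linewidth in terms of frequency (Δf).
2.948 MHz

Using the energy-time uncertainty principle and E = hf:
ΔEΔt ≥ ℏ/2
hΔf·Δt ≥ ℏ/2

The minimum frequency uncertainty is:
Δf = ℏ/(2hτ) = 1/(4πτ)
Δf = 1/(4π × 2.700e-08 s)
Δf = 2.948e+06 Hz = 2.948 MHz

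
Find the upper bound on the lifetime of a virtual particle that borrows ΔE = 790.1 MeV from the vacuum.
4.165 × 10^-25 s

Using the energy-time uncertainty principle:
ΔEΔt ≥ ℏ/2

For a virtual particle borrowing energy ΔE, the maximum lifetime is:
Δt_max = ℏ/(2ΔE)

Converting energy:
ΔE = 790.1 MeV = 1.266e-10 J

Δt_max = (1.055e-34 J·s) / (2 × 1.266e-10 J)
Δt_max = 4.165e-25 s = 4.165 × 10^-25 s

Virtual particles with higher borrowed energy exist for shorter times.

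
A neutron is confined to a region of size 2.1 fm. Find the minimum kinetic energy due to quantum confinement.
1.175 MeV

Using the uncertainty principle:

1. Position uncertainty: Δx ≈ 2.100e-15 m
2. Minimum momentum uncertainty: Δp = ℏ/(2Δx) = 2.511e-20 kg·m/s
3. Minimum kinetic energy:
   KE = (Δp)²/(2m) = (2.511e-20)²/(2 × 1.675e-27 kg)
   KE = 1.882e-13 J = 1.175 MeV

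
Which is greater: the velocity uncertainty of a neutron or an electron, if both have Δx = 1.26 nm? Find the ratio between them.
The electron has the larger minimum velocity uncertainty, by a ratio of 1838.7.

For both particles, Δp_min = ℏ/(2Δx) = 4.185e-26 kg·m/s (same for both).

The velocity uncertainty is Δv = Δp/m:
- neutron: Δv = 4.185e-26 / 1.675e-27 = 2.499e+01 m/s = 24.985 m/s
- electron: Δv = 4.185e-26 / 9.109e-31 = 4.594e+04 m/s = 45.940 km/s

Ratio: 4.594e+04 / 2.499e+01 = 1838.7

The lighter particle has larger velocity uncertainty because Δv ∝ 1/m.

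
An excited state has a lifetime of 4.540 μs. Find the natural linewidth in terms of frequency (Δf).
17.528 kHz

Using the energy-time uncertainty principle and E = hf:
ΔEΔt ≥ ℏ/2
hΔf·Δt ≥ ℏ/2

The minimum frequency uncertainty is:
Δf = ℏ/(2hτ) = 1/(4πτ)
Δf = 1/(4π × 4.540e-06 s)
Δf = 1.753e+04 Hz = 17.528 kHz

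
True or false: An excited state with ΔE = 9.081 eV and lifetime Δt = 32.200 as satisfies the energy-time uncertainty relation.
No, it violates the uncertainty relation.

Calculate the product ΔEΔt:
ΔE = 9.081 eV = 1.455e-18 J
ΔEΔt = (1.455e-18 J) × (3.220e-17 s)
ΔEΔt = 4.685e-35 J·s

Compare to the minimum allowed value ℏ/2:
ℏ/2 = 5.273e-35 J·s

Since ΔEΔt = 4.685e-35 J·s < 5.273e-35 J·s = ℏ/2,
this violates the uncertainty relation.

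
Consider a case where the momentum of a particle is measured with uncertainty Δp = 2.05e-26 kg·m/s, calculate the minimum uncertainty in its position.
2.572 nm

Using the Heisenberg uncertainty principle:
ΔxΔp ≥ ℏ/2

The minimum uncertainty in position is:
Δx_min = ℏ/(2Δp)
Δx_min = (1.055e-34 J·s) / (2 × 2.050e-26 kg·m/s)
Δx_min = 2.572e-09 m = 2.572 nm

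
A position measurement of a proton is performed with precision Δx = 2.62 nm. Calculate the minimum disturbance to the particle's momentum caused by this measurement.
2.013 × 10^-26 kg·m/s

The uncertainty principle implies that measuring position disturbs momentum:
ΔxΔp ≥ ℏ/2

When we measure position with precision Δx, we necessarily introduce a momentum uncertainty:
Δp ≥ ℏ/(2Δx)
Δp_min = (1.055e-34 J·s) / (2 × 2.620e-09 m)
Δp_min = 2.013e-26 kg·m/s

The more precisely we measure position, the greater the momentum disturbance.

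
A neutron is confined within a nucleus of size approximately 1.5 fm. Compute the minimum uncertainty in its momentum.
3.515 × 10^-20 kg·m/s

Using the Heisenberg uncertainty principle:
ΔxΔp ≥ ℏ/2

With Δx ≈ L = 1.500e-15 m (the confinement size):
Δp_min = ℏ/(2Δx)
Δp_min = (1.055e-34 J·s) / (2 × 1.500e-15 m)
Δp_min = 3.515e-20 kg·m/s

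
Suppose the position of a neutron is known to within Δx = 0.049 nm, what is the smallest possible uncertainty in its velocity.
642.472 m/s

Using the Heisenberg uncertainty principle and Δp = mΔv:
ΔxΔp ≥ ℏ/2
Δx(mΔv) ≥ ℏ/2

The minimum uncertainty in velocity is:
Δv_min = ℏ/(2mΔx)
Δv_min = (1.055e-34 J·s) / (2 × 1.675e-27 kg × 4.900e-11 m)
Δv_min = 6.425e+02 m/s = 642.472 m/s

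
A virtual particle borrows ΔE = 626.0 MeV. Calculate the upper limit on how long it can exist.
5.257 × 10^-25 s

Using the energy-time uncertainty principle:
ΔEΔt ≥ ℏ/2

For a virtual particle borrowing energy ΔE, the maximum lifetime is:
Δt_max = ℏ/(2ΔE)

Converting energy:
ΔE = 626.0 MeV = 1.003e-10 J

Δt_max = (1.055e-34 J·s) / (2 × 1.003e-10 J)
Δt_max = 5.257e-25 s = 5.257 × 10^-25 s

Virtual particles with higher borrowed energy exist for shorter times.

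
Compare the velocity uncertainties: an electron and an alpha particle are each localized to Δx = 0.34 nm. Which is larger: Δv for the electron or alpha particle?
The electron has the larger minimum velocity uncertainty, by a ratio of 7294.3.

For both particles, Δp_min = ℏ/(2Δx) = 1.551e-25 kg·m/s (same for both).

The velocity uncertainty is Δv = Δp/m:
- electron: Δv = 1.551e-25 / 9.109e-31 = 1.702e+05 m/s = 170.247 km/s
- alpha particle: Δv = 1.551e-25 / 6.645e-27 = 2.334e+01 m/s = 23.340 m/s

Ratio: 1.702e+05 / 2.334e+01 = 7294.3

The lighter particle has larger velocity uncertainty because Δv ∝ 1/m.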